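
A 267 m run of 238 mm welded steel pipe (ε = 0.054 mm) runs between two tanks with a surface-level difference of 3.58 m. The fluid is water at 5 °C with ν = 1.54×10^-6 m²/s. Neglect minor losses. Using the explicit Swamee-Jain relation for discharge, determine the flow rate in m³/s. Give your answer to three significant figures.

Q ≈ 0.0868 m³/s

Swamee-Jain (Type II): Q = -0.965·√(gD⁵h_f/L)·ln[ε/(3.7D) + √(3.17ν²L/(gD³h_f))]
√(gD⁵h_f/L) = √(9.81·0.238⁵·3.58/267) = 0.01002
ε/(3.7D) = 6.13×10^-5; √(3.17ν²L/(gD³h_f)) = 6.51×10^-5
Q = -0.965·0.01002·ln(1.264×10^-4) = 0.08681 m³/s
Check: V = 1.95 m/s, Re = 3.02×10^5, f = 0.01651, h_f = 3.59 m ≈ 3.58 m ✓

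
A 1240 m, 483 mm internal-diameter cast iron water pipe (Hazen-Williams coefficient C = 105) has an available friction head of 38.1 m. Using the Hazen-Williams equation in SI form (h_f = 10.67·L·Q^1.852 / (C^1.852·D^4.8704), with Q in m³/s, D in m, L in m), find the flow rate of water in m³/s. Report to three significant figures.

Rearranging: Q = [h_f·C^1.852·D^4.8704 / (10.67·L)]^(1/1.852)
Q = [38.1·105^1.852·0.483^4.8704 / (10.67·1240)]^0.540 = 0.6579 m³/s

Q ≈ 0.658 m³/s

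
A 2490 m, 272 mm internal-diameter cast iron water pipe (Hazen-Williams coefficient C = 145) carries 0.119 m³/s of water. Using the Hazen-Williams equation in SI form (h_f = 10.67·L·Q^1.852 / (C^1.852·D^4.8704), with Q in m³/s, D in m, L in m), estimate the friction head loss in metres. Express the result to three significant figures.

h_f = 10.67·2490·0.119^1.852 / (145^1.852·0.272^4.8704) = 29.06 m

h_f ≈ 29.1 m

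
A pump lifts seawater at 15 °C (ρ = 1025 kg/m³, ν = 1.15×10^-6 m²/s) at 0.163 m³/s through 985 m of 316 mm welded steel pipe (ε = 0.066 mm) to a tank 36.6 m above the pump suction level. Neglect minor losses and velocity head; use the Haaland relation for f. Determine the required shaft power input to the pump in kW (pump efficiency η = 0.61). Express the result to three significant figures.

P_shaft ≈ 126 kW

V = 4Q/(πD²) = 2.078 m/s; Re = 5.71×10^5; ε/D = 2.09×10^-4; f = 0.01521
h_f = f(L/D)V²/2g = 10.44 m
Total head H = z + h_f = 36.6 + 10.44 = 47.04 m
P_hyd = ρgQH = 1025·9.81·0.163·47.04 = 77.10 kW
P_shaft = P_hyd/η = 77.10/0.61 = 126.4 kW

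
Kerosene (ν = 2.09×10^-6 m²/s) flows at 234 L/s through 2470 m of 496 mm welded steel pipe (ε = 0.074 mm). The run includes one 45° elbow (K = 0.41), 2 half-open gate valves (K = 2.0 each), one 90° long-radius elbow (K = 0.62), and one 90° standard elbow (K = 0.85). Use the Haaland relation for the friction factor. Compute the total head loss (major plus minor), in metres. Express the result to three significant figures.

V = 4Q/(πD²) = 1.211 m/s; V²/2g = 0.07475 m
Re = 2.87×10^5, ε/D = 1.49×10^-4 → f = 0.01574 (Haaland)
Major: h_f = f(L/D)·V²/2g = 0.01574·4980·0.07475 = 5.858 m
Minor: ΣK = 5.88; h_m = ΣK·V²/2g = 0.4395 m
Total H_L = 5.858 + 0.4395 = 6.297 m

H_L ≈ 6.30 m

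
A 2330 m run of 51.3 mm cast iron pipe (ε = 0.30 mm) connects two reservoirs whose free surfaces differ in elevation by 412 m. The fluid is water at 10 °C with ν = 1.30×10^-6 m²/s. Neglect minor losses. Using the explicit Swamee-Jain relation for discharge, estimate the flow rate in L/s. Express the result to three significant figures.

Q ≈ 4.82 L/s

Swamee-Jain (Type II): Q = -0.965·√(gD⁵h_f/L)·ln[ε/(3.7D) + √(3.17ν²L/(gD³h_f))]
√(gD⁵h_f/L) = √(9.81·0.0513⁵·412/2330) = 7.851×10^-4
ε/(3.7D) = 0.00158; √(3.17ν²L/(gD³h_f)) = 1.51×10^-4
Q = -0.965·7.851×10^-4·ln(0.001732) = 0.004817 m³/s
Check: V = 2.33 m/s, Re = 9.20×10^4, f = 0.03305, h_f = 416 m ≈ 412 m ✓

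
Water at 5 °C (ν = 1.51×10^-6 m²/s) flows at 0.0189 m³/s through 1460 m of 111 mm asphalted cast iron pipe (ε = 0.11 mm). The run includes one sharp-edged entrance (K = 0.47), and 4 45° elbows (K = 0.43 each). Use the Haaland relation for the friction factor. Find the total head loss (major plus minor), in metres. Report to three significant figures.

H_L ≈ 54.9 m

V = 4Q/(πD²) = 1.953 m/s; V²/2g = 0.1944 m
Re = 1.44×10^5, ε/D = 9.91×10^-4 → f = 0.02131 (Haaland)
Major: h_f = f(L/D)·V²/2g = 0.02131·13153·0.1944 = 54.50 m
Minor: ΣK = 2.19; h_m = ΣK·V²/2g = 0.4258 m
Total H_L = 54.50 + 0.4258 = 54.92 m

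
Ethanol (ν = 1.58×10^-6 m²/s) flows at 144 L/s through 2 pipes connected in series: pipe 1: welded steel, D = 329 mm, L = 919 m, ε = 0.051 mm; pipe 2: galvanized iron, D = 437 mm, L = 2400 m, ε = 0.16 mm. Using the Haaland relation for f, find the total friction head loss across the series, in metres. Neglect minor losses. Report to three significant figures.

Pipe 1: V = 1.694 m/s, Re = 3.53×10^5, ε/D = 1.55×10^-4, f = 0.01540, h_1 = f(L/D)V²/2g = 6.292 m
Pipe 2: V = 0.9601 m/s, Re = 2.66×10^5, ε/D = 3.66×10^-4, f = 0.01743, h_2 = f(L/D)V²/2g = 4.496 m
Series → Q common, losses add: H = Σh = 10.79 m

H ≈ 10.8 m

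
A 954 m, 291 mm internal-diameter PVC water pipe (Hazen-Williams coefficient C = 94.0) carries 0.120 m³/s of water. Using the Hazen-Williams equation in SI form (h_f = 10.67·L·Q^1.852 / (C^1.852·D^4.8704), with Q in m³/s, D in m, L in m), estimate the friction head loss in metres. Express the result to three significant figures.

h_f ≈ 18.2 m

h_f = 10.67·954·0.120^1.852 / (94.0^1.852·0.291^4.8704) = 18.16 m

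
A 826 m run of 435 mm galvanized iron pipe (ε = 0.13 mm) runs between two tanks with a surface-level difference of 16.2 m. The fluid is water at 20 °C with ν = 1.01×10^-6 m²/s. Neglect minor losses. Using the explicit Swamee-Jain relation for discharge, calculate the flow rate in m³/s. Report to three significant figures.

Swamee-Jain (Type II): Q = -0.965·√(gD⁵h_f/L)·ln[ε/(3.7D) + √(3.17ν²L/(gD³h_f))]
√(gD⁵h_f/L) = √(9.81·0.435⁵·16.2/826) = 0.05474
ε/(3.7D) = 8.08×10^-5; √(3.17ν²L/(gD³h_f)) = 1.43×10^-5
Q = -0.965·0.05474·ln(9.506×10^-5) = 0.4892 m³/s
Check: V = 3.29 m/s, Re = 1.42×10^6, f = 0.01554, h_f = 16.3 m ≈ 16.2 m ✓

Q ≈ 0.489 m³/s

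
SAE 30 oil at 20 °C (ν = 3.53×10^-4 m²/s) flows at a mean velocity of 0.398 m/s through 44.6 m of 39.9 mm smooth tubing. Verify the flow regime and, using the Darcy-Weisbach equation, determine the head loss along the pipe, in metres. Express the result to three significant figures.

Re = VD/ν = 0.398·0.03990/3.53×10^-4 = 45.0 → laminar (Re < 2300)
f = 64/Re = 1.423
h_f = f(L/D)V²/(2g) = 1.423·(44.6/0.03990)·0.398²/(2·9.81) = 12.84 m

h_f ≈ 12.8 m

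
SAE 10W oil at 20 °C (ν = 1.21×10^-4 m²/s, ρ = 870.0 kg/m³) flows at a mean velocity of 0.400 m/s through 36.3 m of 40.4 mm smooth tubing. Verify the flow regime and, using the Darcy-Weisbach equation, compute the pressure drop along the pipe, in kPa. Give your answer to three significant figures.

Re = VD/ν = 0.400·0.04040/1.21×10^-4 = 134 → laminar (Re < 2300)
f = 64/Re = 0.4792
h_f = f(L/D)V²/(2g) = 0.4792·(36.3/0.04040)·0.400²/(2·9.81) = 3.511 m
Δp = ρg·h_f = 870.0·9.81·3.511 = 29.97 kPa

Δp ≈ 30.0 kPa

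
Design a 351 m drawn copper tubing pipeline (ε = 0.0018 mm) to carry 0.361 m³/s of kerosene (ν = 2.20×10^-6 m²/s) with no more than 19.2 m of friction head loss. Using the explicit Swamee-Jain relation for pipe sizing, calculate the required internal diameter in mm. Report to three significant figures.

D ≈ 304 mm

Swamee-Jain (Type III): D = 0.66·[ε^1.25·(LQ²/(gh_f))^4.75 + ν·Q^9.4·(L/(gh_f))^5.2]^0.04
LQ²/(gh_f) = 0.2429; L/(gh_f) = 1.864
Term 1 = ε^1.25·(…)^4.75 = 7.93×10^-11; Term 2 = ν·Q^9.4·(…)^5.2 = 3.88×10^-9
D = 0.66·(7.93×10^-11 + 3.88×10^-9)^0.04 = 0.3044 m = 304 mm
Check: V = 4.96 m/s, Re = 6.86×10^5, f = 0.01250, h_f = 18.1 m ≈ 19.2 m ✓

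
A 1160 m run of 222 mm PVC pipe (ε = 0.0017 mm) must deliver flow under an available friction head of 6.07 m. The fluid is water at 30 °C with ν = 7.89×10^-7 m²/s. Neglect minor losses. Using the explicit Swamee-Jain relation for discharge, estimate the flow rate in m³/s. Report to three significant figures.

Swamee-Jain (Type II): Q = -0.965·√(gD⁵h_f/L)·ln[ε/(3.7D) + √(3.17ν²L/(gD³h_f))]
√(gD⁵h_f/L) = √(9.81·0.222⁵·6.07/1160) = 0.005261
ε/(3.7D) = 2.07×10^-6; √(3.17ν²L/(gD³h_f)) = 5.93×10^-5
Q = -0.965·0.005261·ln(6.135×10^-5) = 0.04924 m³/s
Check: V = 1.27 m/s, Re = 3.58×10^5, f = 0.01401, h_f = 6.04 m ≈ 6.07 m ✓

Q ≈ 0.0492 m³/s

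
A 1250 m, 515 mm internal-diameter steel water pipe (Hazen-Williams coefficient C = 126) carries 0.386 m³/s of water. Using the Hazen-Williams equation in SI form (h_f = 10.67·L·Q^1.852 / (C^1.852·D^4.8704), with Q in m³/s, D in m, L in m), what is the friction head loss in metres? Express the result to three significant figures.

h_f = 10.67·1250·0.386^1.852 / (126^1.852·0.515^4.8704) = 7.467 m

h_f ≈ 7.47 m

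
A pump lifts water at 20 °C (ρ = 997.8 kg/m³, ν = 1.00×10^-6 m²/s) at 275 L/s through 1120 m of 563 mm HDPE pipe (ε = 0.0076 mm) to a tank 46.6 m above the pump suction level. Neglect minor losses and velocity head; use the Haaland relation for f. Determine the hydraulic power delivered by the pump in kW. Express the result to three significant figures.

P_hyd ≈ 130 kW

V = 4Q/(πD²) = 1.105 m/s; Re = 6.22×10^5; ε/D = 1.35×10^-5; f = 0.01275
h_f = f(L/D)V²/2g = 1.577 m
Total head H = z + h_f = 46.6 + 1.577 = 48.18 m
P_hyd = ρgQH = 997.8·9.81·0.275·48.18 = 129.7 kW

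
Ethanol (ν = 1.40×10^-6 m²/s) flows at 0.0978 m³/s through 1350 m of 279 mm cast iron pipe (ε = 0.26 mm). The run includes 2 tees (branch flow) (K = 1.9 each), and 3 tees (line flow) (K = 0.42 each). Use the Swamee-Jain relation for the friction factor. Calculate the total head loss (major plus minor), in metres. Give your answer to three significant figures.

H_L ≈ 13.5 m

V = 4Q/(πD²) = 1.600 m/s; V²/2g = 0.1304 m
Re = 3.19×10^5, ε/D = 9.32×10^-4 → f = 0.02040 (Swamee-Jain)
Major: h_f = f(L/D)·V²/2g = 0.02040·4839·0.1304 = 12.88 m
Minor: ΣK = 5.06; h_m = ΣK·V²/2g = 0.6600 m
Total H_L = 12.88 + 0.6600 = 13.54 m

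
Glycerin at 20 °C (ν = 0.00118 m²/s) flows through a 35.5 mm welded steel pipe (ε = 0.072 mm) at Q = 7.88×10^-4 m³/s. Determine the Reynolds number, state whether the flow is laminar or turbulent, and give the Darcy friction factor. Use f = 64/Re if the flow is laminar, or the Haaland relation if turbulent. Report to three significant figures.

V = 4Q/(πD²) = 0.7961 m/s
Re = VD/ν = 0.7961·0.0355/0.00118 = 24.0
Re < 2300 → laminar → f = 64/Re = 2.672

Re ≈ 24.0; laminar; f = 64/Re ≈ 2.67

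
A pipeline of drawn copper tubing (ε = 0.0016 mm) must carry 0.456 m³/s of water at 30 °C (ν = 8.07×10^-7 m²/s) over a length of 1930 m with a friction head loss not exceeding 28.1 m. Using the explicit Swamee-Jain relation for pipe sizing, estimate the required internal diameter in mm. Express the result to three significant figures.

Swamee-Jain (Type III): D = 0.66·[ε^1.25·(LQ²/(gh_f))^4.75 + ν·Q^9.4·(L/(gh_f))^5.2]^0.04
LQ²/(gh_f) = 1.456; L/(gh_f) = 7.001
Term 1 = ε^1.25·(…)^4.75 = 3.39×10^-7; Term 2 = ν·Q^9.4·(…)^5.2 = 1.25×10^-5
D = 0.66·(3.39×10^-7 + 1.25×10^-5)^0.04 = 0.4206 m = 421 mm
Check: V = 3.28 m/s, Re = 1.71×10^6, f = 0.01076, h_f = 27.1 m ≈ 28.1 m ✓

D ≈ 421 mm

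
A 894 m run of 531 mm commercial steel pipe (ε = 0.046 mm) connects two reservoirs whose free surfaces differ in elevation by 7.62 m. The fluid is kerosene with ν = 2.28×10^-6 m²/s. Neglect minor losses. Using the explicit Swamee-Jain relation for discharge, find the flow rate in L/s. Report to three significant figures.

Q ≈ 558 L/s

Swamee-Jain (Type II): Q = -0.965·√(gD⁵h_f/L)·ln[ε/(3.7D) + √(3.17ν²L/(gD³h_f))]
√(gD⁵h_f/L) = √(9.81·0.531⁵·7.62/894) = 0.05941
ε/(3.7D) = 2.34×10^-5; √(3.17ν²L/(gD³h_f)) = 3.63×10^-5
Q = -0.965·0.05941·ln(5.969×10^-5) = 0.5576 m³/s
Check: V = 2.52 m/s, Re = 5.86×10^5, f = 0.01404, h_f = 7.64 m ≈ 7.62 m ✓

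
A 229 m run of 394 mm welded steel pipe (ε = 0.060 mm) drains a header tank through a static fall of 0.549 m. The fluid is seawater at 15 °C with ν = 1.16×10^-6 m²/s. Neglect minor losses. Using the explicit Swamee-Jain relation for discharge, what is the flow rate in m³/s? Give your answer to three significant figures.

Swamee-Jain (Type II): Q = -0.965·√(gD⁵h_f/L)·ln[ε/(3.7D) + √(3.17ν²L/(gD³h_f))]
√(gD⁵h_f/L) = √(9.81·0.394⁵·0.549/229) = 0.01494
ε/(3.7D) = 4.12×10^-5; √(3.17ν²L/(gD³h_f)) = 5.45×10^-5
Q = -0.965·0.01494·ln(9.561×10^-5) = 0.1335 m³/s
Check: V = 1.09 m/s, Re = 3.72×10^5, f = 0.01552, h_f = 0.551 m ≈ 0.549 m ✓

Q ≈ 0.133 m³/s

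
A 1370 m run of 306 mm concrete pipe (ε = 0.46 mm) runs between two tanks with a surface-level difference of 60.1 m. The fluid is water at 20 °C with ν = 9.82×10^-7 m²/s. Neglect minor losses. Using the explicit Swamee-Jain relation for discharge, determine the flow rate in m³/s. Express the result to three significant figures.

Q ≈ 0.255 m³/s

Swamee-Jain (Type II): Q = -0.965·√(gD⁵h_f/L)·ln[ε/(3.7D) + √(3.17ν²L/(gD³h_f))]
√(gD⁵h_f/L) = √(9.81·0.306⁵·60.1/1370) = 0.03398
ε/(3.7D) = 4.06×10^-4; √(3.17ν²L/(gD³h_f)) = 1.57×10^-5
Q = -0.965·0.03398·ln(4.220×10^-4) = 0.2548 m³/s
Check: V = 3.46 m/s, Re = 1.08×10^6, f = 0.02203, h_f = 60.3 m ≈ 60.1 m ✓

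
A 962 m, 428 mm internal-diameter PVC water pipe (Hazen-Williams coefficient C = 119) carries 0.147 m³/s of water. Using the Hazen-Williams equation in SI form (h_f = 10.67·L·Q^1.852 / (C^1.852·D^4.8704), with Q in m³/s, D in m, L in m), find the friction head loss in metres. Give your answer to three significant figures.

h_f = 10.67·962·0.147^1.852 / (119^1.852·0.428^4.8704) = 2.632 m

h_f ≈ 2.63 m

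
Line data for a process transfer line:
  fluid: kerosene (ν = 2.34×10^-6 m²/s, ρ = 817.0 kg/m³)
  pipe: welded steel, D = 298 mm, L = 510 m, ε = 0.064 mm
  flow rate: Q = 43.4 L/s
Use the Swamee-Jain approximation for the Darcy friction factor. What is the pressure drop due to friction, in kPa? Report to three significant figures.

V = 4Q/(πD²) = 4·0.0434/(π·0.298²) = 0.6223 m/s
Re = VD/ν = 0.6223·0.298/2.34×10^-6 = 7.92×10^4 → turbulent
ε/D = 0.064/298 = 2.15×10^-4
Swamee-Jain: f = 0.01984
h_f = f(L/D)V²/(2g) = 0.01984·(510/0.298)·0.6223²/(2·9.81) = 0.6700 m
Δp = ρg·h_f = 817.0·9.81·0.6700 = 5.370 kPa

Δp ≈ 5.37 kPa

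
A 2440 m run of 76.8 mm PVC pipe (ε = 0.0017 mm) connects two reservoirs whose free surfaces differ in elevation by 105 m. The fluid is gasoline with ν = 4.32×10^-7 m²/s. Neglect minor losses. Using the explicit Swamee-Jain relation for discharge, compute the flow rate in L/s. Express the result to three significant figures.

Swamee-Jain (Type II): Q = -0.965·√(gD⁵h_f/L)·ln[ε/(3.7D) + √(3.17ν²L/(gD³h_f))]
√(gD⁵h_f/L) = √(9.81·0.0768⁵·105/2440) = 0.001062
ε/(3.7D) = 5.98×10^-6; √(3.17ν²L/(gD³h_f)) = 5.56×10^-5
Q = -0.965·0.001062·ln(6.160×10^-5) = 0.009936 m³/s
Check: V = 2.14 m/s, Re = 3.81×10^5, f = 0.01405, h_f = 105 m ≈ 105 m ✓

Q ≈ 9.94 L/s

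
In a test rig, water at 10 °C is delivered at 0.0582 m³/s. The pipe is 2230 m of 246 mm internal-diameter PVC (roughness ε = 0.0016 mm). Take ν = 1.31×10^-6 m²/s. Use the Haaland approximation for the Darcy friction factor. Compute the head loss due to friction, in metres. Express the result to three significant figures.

V = 4Q/(πD²) = 4·0.0582/(π·0.246²) = 1.225 m/s
Re = VD/ν = 1.225·0.246/1.31×10^-6 = 2.30×10^5 → turbulent
ε/D = 0.0016/246 = 6.50×10^-6
Haaland: f = 0.01513
h_f = f(L/D)V²/(2g) = 0.01513·(2230/0.246)·1.225²/(2·9.81) = 10.48 m

h_f ≈ 10.5 m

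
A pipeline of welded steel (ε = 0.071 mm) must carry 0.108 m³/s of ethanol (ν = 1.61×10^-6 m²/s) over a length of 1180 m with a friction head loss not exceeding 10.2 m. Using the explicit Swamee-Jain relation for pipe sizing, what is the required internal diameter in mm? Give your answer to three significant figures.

D ≈ 288 mm

Swamee-Jain (Type III): D = 0.66·[ε^1.25·(LQ²/(gh_f))^4.75 + ν·Q^9.4·(L/(gh_f))^5.2]^0.04
LQ²/(gh_f) = 0.1375; L/(gh_f) = 11.79
Term 1 = ε^1.25·(…)^4.75 = 5.27×10^-10; Term 2 = ν·Q^9.4·(…)^5.2 = 4.94×10^-10
D = 0.66·(5.27×10^-10 + 4.94×10^-10)^0.04 = 0.2883 m = 288 mm
Check: V = 1.65 m/s, Re = 2.96×10^5, f = 0.01669, h_f = 9.52 m ≈ 10.2 m ✓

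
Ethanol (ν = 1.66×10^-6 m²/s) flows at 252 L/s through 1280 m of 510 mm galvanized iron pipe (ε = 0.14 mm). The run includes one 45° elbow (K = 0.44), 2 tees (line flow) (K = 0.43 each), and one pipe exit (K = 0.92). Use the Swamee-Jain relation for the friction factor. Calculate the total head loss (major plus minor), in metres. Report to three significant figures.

V = 4Q/(πD²) = 1.234 m/s; V²/2g = 0.07756 m
Re = 3.79×10^5, ε/D = 2.75×10^-4 → f = 0.01652 (Swamee-Jain)
Major: h_f = f(L/D)·V²/2g = 0.01652·2510·0.07756 = 3.217 m
Minor: ΣK = 2.22; h_m = ΣK·V²/2g = 0.1722 m
Total H_L = 3.217 + 0.1722 = 3.389 m

H_L ≈ 3.39 m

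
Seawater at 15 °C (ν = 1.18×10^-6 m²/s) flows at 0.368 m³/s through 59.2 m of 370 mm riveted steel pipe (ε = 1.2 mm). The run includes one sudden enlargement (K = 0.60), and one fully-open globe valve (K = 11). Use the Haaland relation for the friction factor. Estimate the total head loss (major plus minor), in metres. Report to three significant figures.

H_L ≈ 9.50 m

V = 4Q/(πD²) = 3.423 m/s; V²/2g = 0.5970 m
Re = 1.07×10^6, ε/D = 0.00324 → f = 0.02691 (Haaland)
Major: h_f = f(L/D)·V²/2g = 0.02691·160.0·0.5970 = 2.571 m
Minor: ΣK = 11.6; h_m = ΣK·V²/2g = 6.926 m
Total H_L = 2.571 + 6.926 = 9.496 m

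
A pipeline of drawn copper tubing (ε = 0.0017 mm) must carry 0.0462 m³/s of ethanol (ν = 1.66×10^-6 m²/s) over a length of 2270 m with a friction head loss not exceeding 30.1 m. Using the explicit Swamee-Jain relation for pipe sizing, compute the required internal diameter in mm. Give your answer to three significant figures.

D ≈ 187 mm

Swamee-Jain (Type III): D = 0.66·[ε^1.25·(LQ²/(gh_f))^4.75 + ν·Q^9.4·(L/(gh_f))^5.2]^0.04
LQ²/(gh_f) = 0.01641; L/(gh_f) = 7.688
Term 1 = ε^1.25·(…)^4.75 = 2.04×10^-16; Term 2 = ν·Q^9.4·(…)^5.2 = 1.88×10^-14
D = 0.66·(2.04×10^-16 + 1.88×10^-14)^0.04 = 0.1865 m = 187 mm
Check: V = 1.69 m/s, Re = 1.90×10^5, f = 0.01577, h_f = 28.0 m ≈ 30.1 m ✓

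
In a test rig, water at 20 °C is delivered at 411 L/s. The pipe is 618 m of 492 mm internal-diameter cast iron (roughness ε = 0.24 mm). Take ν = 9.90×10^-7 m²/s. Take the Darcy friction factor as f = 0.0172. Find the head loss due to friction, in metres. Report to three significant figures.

h_f ≈ 5.15 m

V = 4Q/(πD²) = 4·0.411/(π·0.492²) = 2.162 m/s
h_f = f(L/D)V²/(2g) = 0.01720·(618/0.492)·2.162²/(2·9.81) = 5.146 m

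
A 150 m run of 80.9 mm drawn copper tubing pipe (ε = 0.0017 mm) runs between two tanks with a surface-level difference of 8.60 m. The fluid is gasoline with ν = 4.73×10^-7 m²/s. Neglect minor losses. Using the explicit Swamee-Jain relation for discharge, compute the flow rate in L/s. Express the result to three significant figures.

Q ≈ 13.2 L/s

Swamee-Jain (Type II): Q = -0.965·√(gD⁵h_f/L)·ln[ε/(3.7D) + √(3.17ν²L/(gD³h_f))]
√(gD⁵h_f/L) = √(9.81·0.0809⁵·8.60/150) = 0.001396
ε/(3.7D) = 5.68×10^-6; √(3.17ν²L/(gD³h_f)) = 4.88×10^-5
Q = -0.965·0.001396·ln(5.448×10^-5) = 0.01323 m³/s
Check: V = 2.57 m/s, Re = 4.40×10^5, f = 0.01370, h_f = 8.57 m ≈ 8.60 m ✓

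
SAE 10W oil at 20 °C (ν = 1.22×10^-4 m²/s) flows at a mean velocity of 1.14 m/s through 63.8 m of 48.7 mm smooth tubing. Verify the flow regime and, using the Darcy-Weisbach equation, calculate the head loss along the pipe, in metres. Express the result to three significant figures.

Re = VD/ν = 1.14·0.04870/1.22×10^-4 = 455 → laminar (Re < 2300)
f = 64/Re = 0.1406
h_f = f(L/D)V²/(2g) = 0.1406·(63.8/0.04870)·1.14²/(2·9.81) = 12.20 m

h_f ≈ 12.2 m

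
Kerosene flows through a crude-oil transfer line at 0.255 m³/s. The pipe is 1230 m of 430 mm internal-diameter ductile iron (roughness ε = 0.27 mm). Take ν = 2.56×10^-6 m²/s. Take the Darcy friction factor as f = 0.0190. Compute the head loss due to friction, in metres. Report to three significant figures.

h_f ≈ 8.54 m

V = 4Q/(πD²) = 4·0.255/(π·0.430²) = 1.756 m/s
h_f = f(L/D)V²/(2g) = 0.01900·(1230/0.430)·1.756²/(2·9.81) = 8.541 m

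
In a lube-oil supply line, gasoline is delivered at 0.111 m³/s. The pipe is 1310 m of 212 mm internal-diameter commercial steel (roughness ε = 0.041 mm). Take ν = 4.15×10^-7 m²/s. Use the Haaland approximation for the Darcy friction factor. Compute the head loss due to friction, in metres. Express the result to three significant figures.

V = 4Q/(πD²) = 4·0.111/(π·0.212²) = 3.145 m/s
Re = VD/ν = 3.145·0.212/4.15×10^-7 = 1.61×10^6 → turbulent
ε/D = 0.041/212 = 1.93×10^-4
Haaland: f = 0.01422
h_f = f(L/D)V²/(2g) = 0.01422·(1310/0.212)·3.145²/(2·9.81) = 44.30 m

h_f ≈ 44.3 m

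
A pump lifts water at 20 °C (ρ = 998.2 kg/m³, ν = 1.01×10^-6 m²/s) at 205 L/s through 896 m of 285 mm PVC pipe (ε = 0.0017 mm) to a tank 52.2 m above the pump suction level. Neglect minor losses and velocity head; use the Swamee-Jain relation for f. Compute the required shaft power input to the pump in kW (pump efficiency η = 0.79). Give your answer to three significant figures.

P_shaft ≈ 183 kW

V = 4Q/(πD²) = 3.213 m/s; Re = 9.07×10^5; ε/D = 5.96×10^-6; f = 0.01194
h_f = f(L/D)V²/2g = 19.76 m
Total head H = z + h_f = 52.2 + 19.76 = 71.96 m
P_hyd = ρgQH = 998.2·9.81·0.205·71.96 = 144.5 kW
P_shaft = P_hyd/η = 144.5/0.79 = 182.8 kW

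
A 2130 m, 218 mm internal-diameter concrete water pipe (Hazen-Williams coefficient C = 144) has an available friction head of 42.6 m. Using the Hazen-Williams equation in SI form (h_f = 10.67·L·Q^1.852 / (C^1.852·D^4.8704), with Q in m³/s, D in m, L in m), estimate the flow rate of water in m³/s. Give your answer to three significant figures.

Rearranging: Q = [h_f·C^1.852·D^4.8704 / (10.67·L)]^(1/1.852)
Q = [42.6·144^1.852·0.218^4.8704 / (10.67·2130)]^0.540 = 0.08833 m³/s

Q ≈ 0.0883 m³/s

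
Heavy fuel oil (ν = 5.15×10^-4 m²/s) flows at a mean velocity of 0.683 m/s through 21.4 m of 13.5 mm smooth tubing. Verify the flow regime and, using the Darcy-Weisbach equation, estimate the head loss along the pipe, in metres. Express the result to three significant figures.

h_f ≈ 135 m

Re = VD/ν = 0.683·0.01350/5.15×10^-4 = 17.9 → laminar (Re < 2300)
f = 64/Re = 3.575
h_f = f(L/D)V²/(2g) = 3.575·(21.4/0.01350)·0.683²/(2·9.81) = 134.7 m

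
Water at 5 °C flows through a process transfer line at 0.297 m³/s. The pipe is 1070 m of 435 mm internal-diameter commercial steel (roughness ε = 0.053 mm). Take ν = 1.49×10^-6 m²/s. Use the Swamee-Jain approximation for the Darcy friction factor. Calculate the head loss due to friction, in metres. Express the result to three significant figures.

h_f ≈ 7.25 m

V = 4Q/(πD²) = 4·0.297/(π·0.435²) = 1.998 m/s
Re = VD/ν = 1.998·0.435/1.49×10^-6 = 5.83×10^5 → turbulent
ε/D = 0.053/435 = 1.22×10^-4
Swamee-Jain: f = 0.01448
h_f = f(L/D)V²/(2g) = 0.01448·(1070/0.435)·1.998²/(2·9.81) = 7.252 m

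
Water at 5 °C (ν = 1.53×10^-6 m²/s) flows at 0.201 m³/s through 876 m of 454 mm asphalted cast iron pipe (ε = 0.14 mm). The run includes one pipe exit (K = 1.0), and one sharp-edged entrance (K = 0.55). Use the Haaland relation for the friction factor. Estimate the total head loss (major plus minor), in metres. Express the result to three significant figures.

V = 4Q/(πD²) = 1.242 m/s; V²/2g = 0.07858 m
Re = 3.68×10^5, ε/D = 3.08×10^-4 → f = 0.01657 (Haaland)
Major: h_f = f(L/D)·V²/2g = 0.01657·1930·0.07858 = 2.513 m
Minor: ΣK = 1.55; h_m = ΣK·V²/2g = 0.1218 m
Total H_L = 2.513 + 0.1218 = 2.635 m

H_L ≈ 2.63 m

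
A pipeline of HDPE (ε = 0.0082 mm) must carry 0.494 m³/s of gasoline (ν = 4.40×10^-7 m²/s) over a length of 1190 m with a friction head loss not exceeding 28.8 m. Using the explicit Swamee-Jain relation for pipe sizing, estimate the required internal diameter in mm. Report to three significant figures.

Swamee-Jain (Type III): D = 0.66·[ε^1.25·(LQ²/(gh_f))^4.75 + ν·Q^9.4·(L/(gh_f))^5.2]^0.04
LQ²/(gh_f) = 1.028; L/(gh_f) = 4.212
Term 1 = ε^1.25·(…)^4.75 = 5.00×10^-7; Term 2 = ν·Q^9.4·(…)^5.2 = 1.03×10^-6
D = 0.66·(5.00×10^-7 + 1.03×10^-6)^0.04 = 0.3863 m = 386 mm
Check: V = 4.22 m/s, Re = 3.70×10^6, f = 0.01044, h_f = 29.1 m ≈ 28.8 m ✓

D ≈ 386 mm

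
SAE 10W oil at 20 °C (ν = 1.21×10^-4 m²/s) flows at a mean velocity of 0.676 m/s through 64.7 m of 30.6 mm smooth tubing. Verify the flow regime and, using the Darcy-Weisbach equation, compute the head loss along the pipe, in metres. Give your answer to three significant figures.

h_f ≈ 18.4 m

Re = VD/ν = 0.676·0.03060/1.21×10^-4 = 171 → laminar (Re < 2300)
f = 64/Re = 0.3744
h_f = f(L/D)V²/(2g) = 0.3744·(64.7/0.03060)·0.676²/(2·9.81) = 18.44 m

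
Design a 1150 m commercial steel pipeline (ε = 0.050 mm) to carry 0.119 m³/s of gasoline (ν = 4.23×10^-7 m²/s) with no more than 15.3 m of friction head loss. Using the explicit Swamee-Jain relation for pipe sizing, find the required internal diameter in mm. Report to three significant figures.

D ≈ 267 mm

Swamee-Jain (Type III): D = 0.66·[ε^1.25·(LQ²/(gh_f))^4.75 + ν·Q^9.4·(L/(gh_f))^5.2]^0.04
LQ²/(gh_f) = 0.1085; L/(gh_f) = 7.662
Term 1 = ε^1.25·(…)^4.75 = 1.10×10^-10; Term 2 = ν·Q^9.4·(…)^5.2 = 3.43×10^-11
D = 0.66·(1.10×10^-10 + 3.43×10^-11)^0.04 = 0.2666 m = 267 mm
Check: V = 2.13 m/s, Re = 1.34×10^6, f = 0.01440, h_f = 14.4 m ≈ 15.3 m ✓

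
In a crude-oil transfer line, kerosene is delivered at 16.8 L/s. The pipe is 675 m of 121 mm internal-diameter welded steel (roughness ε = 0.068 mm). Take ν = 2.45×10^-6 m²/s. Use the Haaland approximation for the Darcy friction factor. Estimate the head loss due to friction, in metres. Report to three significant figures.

h_f ≈ 12.9 m

V = 4Q/(πD²) = 4·0.0168/(π·0.121²) = 1.461 m/s
Re = VD/ν = 1.461·0.121/2.45×10^-6 = 7.22×10^4 → turbulent
ε/D = 0.068/121 = 5.62×10^-4
Haaland: f = 0.02121
h_f = f(L/D)V²/(2g) = 0.02121·(675/0.121)·1.461²/(2·9.81) = 12.88 m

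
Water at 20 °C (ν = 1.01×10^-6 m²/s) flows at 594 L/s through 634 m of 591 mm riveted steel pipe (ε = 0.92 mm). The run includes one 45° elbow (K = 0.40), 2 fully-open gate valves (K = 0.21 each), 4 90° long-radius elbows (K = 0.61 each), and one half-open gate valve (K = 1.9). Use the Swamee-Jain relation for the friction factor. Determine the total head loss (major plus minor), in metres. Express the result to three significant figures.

H_L ≈ 6.92 m

V = 4Q/(πD²) = 2.165 m/s; V²/2g = 0.2390 m
Re = 1.27×10^6, ε/D = 0.00156 → f = 0.02218 (Swamee-Jain)
Major: h_f = f(L/D)·V²/2g = 0.02218·1073·0.2390 = 5.686 m
Minor: ΣK = 5.16; h_m = ΣK·V²/2g = 1.233 m
Total H_L = 5.686 + 1.233 = 6.919 m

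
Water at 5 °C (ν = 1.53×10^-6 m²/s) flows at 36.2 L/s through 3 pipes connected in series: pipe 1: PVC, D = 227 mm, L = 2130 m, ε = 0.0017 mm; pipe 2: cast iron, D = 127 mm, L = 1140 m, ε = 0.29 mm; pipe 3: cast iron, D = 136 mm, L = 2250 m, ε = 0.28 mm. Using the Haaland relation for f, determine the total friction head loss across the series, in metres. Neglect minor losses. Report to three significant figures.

Pipe 1: V = 0.8945 m/s, Re = 1.33×10^5, ε/D = 7.49×10^-6, f = 0.01685, h_1 = f(L/D)V²/2g = 6.447 m
Pipe 2: V = 2.858 m/s, Re = 2.37×10^5, ε/D = 0.00228, f = 0.02493, h_2 = f(L/D)V²/2g = 93.13 m
Pipe 3: V = 2.492 m/s, Re = 2.22×10^5, ε/D = 0.00206, f = 0.02435, h_3 = f(L/D)V²/2g = 127.5 m
Series → Q common, losses add: H = Σh = 227.1 m

H ≈ 227 m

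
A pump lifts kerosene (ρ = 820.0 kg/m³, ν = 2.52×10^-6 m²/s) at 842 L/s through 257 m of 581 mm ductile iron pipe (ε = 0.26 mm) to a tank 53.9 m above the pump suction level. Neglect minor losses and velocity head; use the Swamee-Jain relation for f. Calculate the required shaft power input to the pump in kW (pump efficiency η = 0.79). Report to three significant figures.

V = 4Q/(πD²) = 3.176 m/s; Re = 7.32×10^5; ε/D = 4.48×10^-4; f = 0.01713
h_f = f(L/D)V²/2g = 3.895 m
Total head H = z + h_f = 53.9 + 3.895 = 57.80 m
P_hyd = ρgQH = 820.0·9.81·0.842·57.80 = 391.5 kW
P_shaft = P_hyd/η = 391.5/0.79 = 495.5 kW

P_shaft ≈ 496 kW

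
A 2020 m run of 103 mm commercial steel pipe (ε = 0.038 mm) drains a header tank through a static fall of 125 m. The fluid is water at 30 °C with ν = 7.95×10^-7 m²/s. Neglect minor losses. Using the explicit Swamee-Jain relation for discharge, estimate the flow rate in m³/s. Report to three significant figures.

Q ≈ 0.0225 m³/s

Swamee-Jain (Type II): Q = -0.965·√(gD⁵h_f/L)·ln[ε/(3.7D) + √(3.17ν²L/(gD³h_f))]
√(gD⁵h_f/L) = √(9.81·0.103⁵·125/2020) = 0.002653
ε/(3.7D) = 9.97×10^-5; √(3.17ν²L/(gD³h_f)) = 5.50×10^-5
Q = -0.965·0.002653·ln(1.547×10^-4) = 0.02246 m³/s
Check: V = 2.70 m/s, Re = 3.49×10^5, f = 0.01732, h_f = 126 m ≈ 125 m ✓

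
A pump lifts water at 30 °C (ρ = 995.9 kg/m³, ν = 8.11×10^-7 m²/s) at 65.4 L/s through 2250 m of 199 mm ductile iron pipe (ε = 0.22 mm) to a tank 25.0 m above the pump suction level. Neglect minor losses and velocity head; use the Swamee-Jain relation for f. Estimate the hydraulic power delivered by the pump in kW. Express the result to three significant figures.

P_hyd ≈ 49.8 kW

V = 4Q/(πD²) = 2.103 m/s; Re = 5.16×10^5; ε/D = 0.00111; f = 0.02078
h_f = f(L/D)V²/2g = 52.96 m
Total head H = z + h_f = 25.0 + 52.96 = 77.96 m
P_hyd = ρgQH = 995.9·9.81·0.0654·77.96 = 49.81 kW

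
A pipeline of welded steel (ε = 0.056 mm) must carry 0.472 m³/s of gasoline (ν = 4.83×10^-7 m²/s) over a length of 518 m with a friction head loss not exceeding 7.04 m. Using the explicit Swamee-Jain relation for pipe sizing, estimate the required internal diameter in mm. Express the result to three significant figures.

Swamee-Jain (Type III): D = 0.66·[ε^1.25·(LQ²/(gh_f))^4.75 + ν·Q^9.4·(L/(gh_f))^5.2]^0.04
LQ²/(gh_f) = 1.671; L/(gh_f) = 7.500
Term 1 = ε^1.25·(…)^4.75 = 5.55×10^-5; Term 2 = ν·Q^9.4·(…)^5.2 = 1.48×10^-5
D = 0.66·(5.55×10^-5 + 1.48×10^-5)^0.04 = 0.4502 m = 450 mm
Check: V = 2.96 m/s, Re = 2.76×10^6, f = 0.01310, h_f = 6.75 m ≈ 7.04 m ✓

D ≈ 450 mm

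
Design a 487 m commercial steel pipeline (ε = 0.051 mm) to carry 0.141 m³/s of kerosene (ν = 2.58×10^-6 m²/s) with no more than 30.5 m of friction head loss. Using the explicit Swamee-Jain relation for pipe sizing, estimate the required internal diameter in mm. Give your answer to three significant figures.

Swamee-Jain (Type III): D = 0.66·[ε^1.25·(LQ²/(gh_f))^4.75 + ν·Q^9.4·(L/(gh_f))^5.2]^0.04
LQ²/(gh_f) = 0.03236; L/(gh_f) = 1.628
Term 1 = ε^1.25·(…)^4.75 = 3.61×10^-13; Term 2 = ν·Q^9.4·(…)^5.2 = 3.27×10^-13
D = 0.66·(3.61×10^-13 + 3.27×10^-13)^0.04 = 0.2153 m = 215 mm
Check: V = 3.87 m/s, Re = 3.23×10^5, f = 0.01647, h_f = 28.5 m ≈ 30.5 m ✓

D ≈ 215 mm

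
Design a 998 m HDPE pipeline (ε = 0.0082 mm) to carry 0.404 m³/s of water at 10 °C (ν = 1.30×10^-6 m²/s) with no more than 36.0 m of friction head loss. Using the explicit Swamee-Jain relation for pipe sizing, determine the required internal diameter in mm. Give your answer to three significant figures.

Swamee-Jain (Type III): D = 0.66·[ε^1.25·(LQ²/(gh_f))^4.75 + ν·Q^9.4·(L/(gh_f))^5.2]^0.04
LQ²/(gh_f) = 0.4612; L/(gh_f) = 2.826
Term 1 = ε^1.25·(…)^4.75 = 1.11×10^-8; Term 2 = ν·Q^9.4·(…)^5.2 = 5.75×10^-8
D = 0.66·(1.11×10^-8 + 5.75×10^-8)^0.04 = 0.3412 m = 341 mm
Check: V = 4.42 m/s, Re = 1.16×10^6, f = 0.01193, h_f = 34.7 m ≈ 36.0 m ✓

D ≈ 341 mm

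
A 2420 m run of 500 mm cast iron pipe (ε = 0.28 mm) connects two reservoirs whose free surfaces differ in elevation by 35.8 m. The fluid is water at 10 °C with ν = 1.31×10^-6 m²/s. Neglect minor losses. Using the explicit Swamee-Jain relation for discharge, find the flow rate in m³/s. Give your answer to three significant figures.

Q ≈ 0.565 m³/s

Swamee-Jain (Type II): Q = -0.965·√(gD⁵h_f/L)·ln[ε/(3.7D) + √(3.17ν²L/(gD³h_f))]
√(gD⁵h_f/L) = √(9.81·0.500⁵·35.8/2420) = 0.06734
ε/(3.7D) = 1.51×10^-4; √(3.17ν²L/(gD³h_f)) = 1.73×10^-5
Q = -0.965·0.06734·ln(1.687×10^-4) = 0.5646 m³/s
Check: V = 2.88 m/s, Re = 1.10×10^6, f = 0.01765, h_f = 36.0 m ≈ 35.8 m ✓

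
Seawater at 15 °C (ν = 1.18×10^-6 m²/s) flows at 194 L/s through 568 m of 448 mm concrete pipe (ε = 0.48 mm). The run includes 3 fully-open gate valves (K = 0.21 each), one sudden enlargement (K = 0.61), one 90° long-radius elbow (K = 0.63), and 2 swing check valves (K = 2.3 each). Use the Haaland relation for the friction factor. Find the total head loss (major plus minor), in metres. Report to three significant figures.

V = 4Q/(πD²) = 1.231 m/s; V²/2g = 0.07720 m
Re = 4.67×10^5, ε/D = 0.00107 → f = 0.02054 (Haaland)
Major: h_f = f(L/D)·V²/2g = 0.02054·1268·0.07720 = 2.010 m
Minor: ΣK = 6.47; h_m = ΣK·V²/2g = 0.4995 m
Total H_L = 2.010 + 0.4995 = 2.510 m

H_L ≈ 2.51 m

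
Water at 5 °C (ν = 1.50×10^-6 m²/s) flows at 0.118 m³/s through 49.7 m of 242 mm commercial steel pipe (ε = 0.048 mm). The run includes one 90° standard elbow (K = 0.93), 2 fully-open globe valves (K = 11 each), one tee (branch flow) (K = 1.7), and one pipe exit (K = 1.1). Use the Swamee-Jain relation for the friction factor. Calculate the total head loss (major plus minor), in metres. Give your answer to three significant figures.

H_L ≈ 9.72 m

V = 4Q/(πD²) = 2.565 m/s; V²/2g = 0.3354 m
Re = 4.14×10^5, ε/D = 1.98×10^-4 → f = 0.01576 (Swamee-Jain)
Major: h_f = f(L/D)·V²/2g = 0.01576·205.4·0.3354 = 1.086 m
Minor: ΣK = 25.7; h_m = ΣK·V²/2g = 8.631 m
Total H_L = 1.086 + 8.631 = 9.717 m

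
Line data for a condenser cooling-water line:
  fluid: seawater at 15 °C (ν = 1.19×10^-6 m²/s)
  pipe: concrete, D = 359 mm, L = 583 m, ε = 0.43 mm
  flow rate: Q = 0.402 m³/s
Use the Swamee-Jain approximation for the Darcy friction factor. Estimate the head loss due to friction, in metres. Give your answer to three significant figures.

V = 4Q/(πD²) = 4·0.402/(π·0.359²) = 3.971 m/s
Re = VD/ν = 3.971·0.359/1.19×10^-6 = 1.20×10^6 → turbulent
ε/D = 0.43/359 = 0.00120
Swamee-Jain: f = 0.02083
h_f = f(L/D)V²/(2g) = 0.02083·(583/0.359)·3.971²/(2·9.81) = 27.19 m

h_f ≈ 27.2 m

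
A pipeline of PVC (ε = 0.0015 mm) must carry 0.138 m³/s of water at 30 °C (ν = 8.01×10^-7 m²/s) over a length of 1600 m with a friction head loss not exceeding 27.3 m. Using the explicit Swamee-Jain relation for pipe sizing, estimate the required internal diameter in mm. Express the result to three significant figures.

D ≈ 260 mm

Swamee-Jain (Type III): D = 0.66·[ε^1.25·(LQ²/(gh_f))^4.75 + ν·Q^9.4·(L/(gh_f))^5.2]^0.04
LQ²/(gh_f) = 0.1138; L/(gh_f) = 5.974
Term 1 = ε^1.25·(…)^4.75 = 1.72×10^-12; Term 2 = ν·Q^9.4·(…)^5.2 = 7.16×10^-11
D = 0.66·(1.72×10^-12 + 7.16×10^-11)^0.04 = 0.2595 m = 260 mm
Check: V = 2.61 m/s, Re = 8.45×10^5, f = 0.01207, h_f = 25.8 m ≈ 27.3 m ✓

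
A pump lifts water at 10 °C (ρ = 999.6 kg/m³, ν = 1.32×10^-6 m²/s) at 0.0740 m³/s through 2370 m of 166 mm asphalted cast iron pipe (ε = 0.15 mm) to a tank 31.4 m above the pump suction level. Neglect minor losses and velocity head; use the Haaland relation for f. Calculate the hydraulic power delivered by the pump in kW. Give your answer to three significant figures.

V = 4Q/(πD²) = 3.419 m/s; Re = 4.30×10^5; ε/D = 9.04×10^-4; f = 0.01985
h_f = f(L/D)V²/2g = 168.8 m
Total head H = z + h_f = 31.4 + 168.8 = 200.2 m
P_hyd = ρgQH = 999.6·9.81·0.0740·200.2 = 145.3 kW

P_hyd ≈ 145 kW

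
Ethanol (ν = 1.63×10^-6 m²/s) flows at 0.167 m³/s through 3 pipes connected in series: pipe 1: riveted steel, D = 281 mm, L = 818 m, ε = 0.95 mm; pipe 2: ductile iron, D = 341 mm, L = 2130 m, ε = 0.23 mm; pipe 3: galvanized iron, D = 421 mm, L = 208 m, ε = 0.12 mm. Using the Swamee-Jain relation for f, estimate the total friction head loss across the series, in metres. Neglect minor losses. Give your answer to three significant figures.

Pipe 1: V = 2.693 m/s, Re = 4.64×10^5, ε/D = 0.00338, f = 0.02745, h_1 = f(L/D)V²/2g = 29.53 m
Pipe 2: V = 1.829 m/s, Re = 3.83×10^5, ε/D = 6.74×10^-4, f = 0.01901, h_2 = f(L/D)V²/2g = 20.24 m
Pipe 3: V = 1.200 m/s, Re = 3.10×10^5, ε/D = 2.85×10^-4, f = 0.01690, h_3 = f(L/D)V²/2g = 0.6126 m
Series → Q common, losses add: H = Σh = 50.38 m

H ≈ 50.4 m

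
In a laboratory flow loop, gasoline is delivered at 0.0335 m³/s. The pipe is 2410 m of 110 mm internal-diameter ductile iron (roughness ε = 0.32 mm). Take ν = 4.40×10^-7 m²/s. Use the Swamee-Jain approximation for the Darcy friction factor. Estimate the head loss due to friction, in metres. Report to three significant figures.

h_f ≈ 363 m

V = 4Q/(πD²) = 4·0.0335/(π·0.110²) = 3.525 m/s
Re = VD/ν = 3.525·0.110/4.40×10^-7 = 8.81×10^5 → turbulent
ε/D = 0.32/110 = 0.00291
Swamee-Jain: f = 0.02617
h_f = f(L/D)V²/(2g) = 0.02617·(2410/0.110)·3.525²/(2·9.81) = 363.2 m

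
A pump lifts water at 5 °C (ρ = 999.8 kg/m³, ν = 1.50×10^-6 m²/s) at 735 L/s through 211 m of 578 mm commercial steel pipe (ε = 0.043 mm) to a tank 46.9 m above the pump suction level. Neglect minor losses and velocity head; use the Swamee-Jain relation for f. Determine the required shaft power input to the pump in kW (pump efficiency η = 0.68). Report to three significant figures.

V = 4Q/(πD²) = 2.801 m/s; Re = 1.08×10^6; ε/D = 7.44×10^-5; f = 0.01302
h_f = f(L/D)V²/2g = 1.900 m
Total head H = z + h_f = 46.9 + 1.900 = 48.80 m
P_hyd = ρgQH = 999.8·9.81·0.735·48.80 = 351.8 kW
P_shaft = P_hyd/η = 351.8/0.68 = 517.3 kW

P_shaft ≈ 517 kW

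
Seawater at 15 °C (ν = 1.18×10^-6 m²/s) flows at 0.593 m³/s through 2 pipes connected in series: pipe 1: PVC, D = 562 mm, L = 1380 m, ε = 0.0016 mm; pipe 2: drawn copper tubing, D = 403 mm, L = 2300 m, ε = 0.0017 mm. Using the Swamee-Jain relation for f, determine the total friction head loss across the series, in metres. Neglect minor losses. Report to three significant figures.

H ≈ 76.7 m

Pipe 1: V = 2.391 m/s, Re = 1.14×10^6, ε/D = 2.85×10^-6, f = 0.01144, h_1 = f(L/D)V²/2g = 8.179 m
Pipe 2: V = 4.649 m/s, Re = 1.59×10^6, ε/D = 4.22×10^-6, f = 0.01090, h_2 = f(L/D)V²/2g = 68.50 m
Series → Q common, losses add: H = Σh = 76.68 m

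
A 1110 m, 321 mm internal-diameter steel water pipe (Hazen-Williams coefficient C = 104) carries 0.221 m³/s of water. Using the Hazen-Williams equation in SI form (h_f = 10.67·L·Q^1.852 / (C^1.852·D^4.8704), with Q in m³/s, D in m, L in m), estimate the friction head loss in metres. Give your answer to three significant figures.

h_f ≈ 33.7 m

h_f = 10.67·1110·0.221^1.852 / (104^1.852·0.321^4.8704) = 33.67 m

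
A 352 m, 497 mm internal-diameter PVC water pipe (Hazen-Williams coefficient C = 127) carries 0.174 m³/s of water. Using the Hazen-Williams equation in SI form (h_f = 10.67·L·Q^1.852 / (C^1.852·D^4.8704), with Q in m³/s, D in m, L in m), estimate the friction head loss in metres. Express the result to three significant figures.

h_f = 10.67·352·0.174^1.852 / (127^1.852·0.497^4.8704) = 0.5634 m

h_f ≈ 0.563 m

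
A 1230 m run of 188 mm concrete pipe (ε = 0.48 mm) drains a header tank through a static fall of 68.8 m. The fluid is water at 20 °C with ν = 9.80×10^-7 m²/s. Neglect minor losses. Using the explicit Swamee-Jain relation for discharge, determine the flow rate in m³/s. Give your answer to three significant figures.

Swamee-Jain (Type II): Q = -0.965·√(gD⁵h_f/L)·ln[ε/(3.7D) + √(3.17ν²L/(gD³h_f))]
√(gD⁵h_f/L) = √(9.81·0.188⁵·68.8/1230) = 0.01135
ε/(3.7D) = 6.90×10^-4; √(3.17ν²L/(gD³h_f)) = 2.89×10^-5
Q = -0.965·0.01135·ln(7.189×10^-4) = 0.07929 m³/s
Check: V = 2.86 m/s, Re = 5.48×10^5, f = 0.02540, h_f = 69.1 m ≈ 68.8 m ✓

Q ≈ 0.0793 m³/s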